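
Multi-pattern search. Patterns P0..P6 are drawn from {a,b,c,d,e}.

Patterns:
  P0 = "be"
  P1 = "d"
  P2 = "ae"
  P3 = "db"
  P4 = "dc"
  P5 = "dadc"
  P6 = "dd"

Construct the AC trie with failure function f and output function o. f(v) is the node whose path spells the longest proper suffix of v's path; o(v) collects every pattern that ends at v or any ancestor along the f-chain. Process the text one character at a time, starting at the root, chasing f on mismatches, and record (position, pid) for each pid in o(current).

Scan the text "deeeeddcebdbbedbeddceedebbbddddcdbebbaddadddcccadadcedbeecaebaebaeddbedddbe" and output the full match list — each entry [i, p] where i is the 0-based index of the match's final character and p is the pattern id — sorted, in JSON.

Build:
Trie (insert patterns):
  0='ε' goto a→4 b→1 d→3
  1='b' goto e→2
  2='be' goto ·  [P0 ends]
  3='d' goto a→8 b→6 c→7 d→11  [P1 ends]
  4='a' goto e→5
  5='ae' goto ·  [P2 ends]
  6='db' goto ·  [P3 ends]
  7='dc' goto ·  [P4 ends]
  8='da' goto d→9
  9='dad' goto c→10
  10='dadc' goto ·  [P5 ends]
  11='dd' goto ·  [P6 ends]

BFS fail/out derivation:
  fail(1) 'b': from fail(0)=0 chase 'b': 0 ⇒ 0;  out=∅∪out(0)=∅
  fail(3) 'd': from fail(0)=0 chase 'd': 0 ⇒ 0;  out={1}∪out(0)={1}
  fail(4) 'a': from fail(0)=0 chase 'a': 0 ⇒ 0;  out=∅∪out(0)=∅
  fail(2) 'be': from fail(1)=0 chase 'e': 0 ⇒ 0;  out={0}∪out(0)={0}
  fail(5) 'ae': from fail(4)=0 chase 'e': 0 ⇒ 0;  out={2}∪out(0)={2}
  fail(6) 'db': from fail(3)=0 chase 'b': 0 ⇒ 1;  out={3}∪out(1)={3}
  fail(7) 'dc': from fail(3)=0 chase 'c': 0 ⇒ 0;  out={4}∪out(0)={4}
  fail(8) 'da': from fail(3)=0 chase 'a': 0 ⇒ 4;  out=∅∪out(4)=∅
  fail(11) 'dd': from fail(3)=0 chase 'd': 0 ⇒ 3;  out={6}∪out(3)={1,6}
  fail(9) 'dad': from fail(8)=4 chase 'd': 4→0 ⇒ 3;  out=∅∪out(3)={1}
  fail(10) 'dadc': from fail(9)=3 chase 'c': 3 ⇒ 7;  out={5}∪out(7)={4,5}

Scan:
[0] read 'd'  n0⇒n3  → match P1@[0:0]
[1] read 'e'  n3⇒n0 (via fail)
[2] read 'e'  n0⇒n0
[3] read 'e'  n0⇒n0
[4] read 'e'  n0⇒n0
[5] read 'd'  n0⇒n3  → match P1@[5:5]
[6] read 'd'  n3⇒n11  → match P1@[6:6],P6@[5:6]
[7] read 'c'  n11⇒n7 (via fail)  → match P4@[6:7]
[8] read 'e'  n7⇒n0 (via fail)
[9] read 'b'  n0⇒n1
[10] read 'd'  n1⇒n3 (via fail)  → match P1@[10:10]
[11] read 'b'  n3⇒n6  → match P3@[10:11]
[12] read 'b'  n6⇒n1 (via fail)
[13] read 'e'  n1⇒n2  → match P0@[12:13]
[14] read 'd'  n2⇒n3 (via fail)  → match P1@[14:14]
[15] read 'b'  n3⇒n6  → match P3@[14:15]
[16] read 'e'  n6⇒n2 (via fail)  → match P0@[15:16]
[17] read 'd'  n2⇒n3 (via fail)  → match P1@[17:17]
[18] read 'd'  n3⇒n11  → match P1@[18:18],P6@[17:18]
[19] read 'c'  n11⇒n7 (via fail)  → match P4@[18:19]
[20] read 'e'  n7⇒n0 (via fail)
[21] read 'e'  n0⇒n0
[22] read 'd'  n0⇒n3  → match P1@[22:22]
[23] read 'e'  n3⇒n0 (via fail)
[24] read 'b'  n0⇒n1
[25] read 'b'  n1⇒n1 (via fail)
[26] read 'b'  n1⇒n1 (via fail)
[27] read 'd'  n1⇒n3 (via fail)  → match P1@[27:27]
[28] read 'd'  n3⇒n11  → match P1@[28:28],P6@[27:28]
[29] read 'd'  n11⇒n11 (via fail)  → match P1@[29:29],P6@[28:29]
[30] read 'd'  n11⇒n11 (via fail)  → match P1@[30:30],P6@[29:30]
[31] read 'c'  n11⇒n7 (via fail)  → match P4@[30:31]
[32] read 'd'  n7⇒n3 (via fail)  → match P1@[32:32]
[33] read 'b'  n3⇒n6  → match P3@[32:33]
[34] read 'e'  n6⇒n2 (via fail)  → match P0@[33:34]
[35] read 'b'  n2⇒n1 (via fail)
[36] read 'b'  n1⇒n1 (via fail)
[37] read 'a'  n1⇒n4 (via fail)
[38] read 'd'  n4⇒n3 (via fail)  → match P1@[38:38]
[39] read 'd'  n3⇒n11  → match P1@[39:39],P6@[38:39]
[40] read 'a'  n11⇒n8 (via fail)
[41] read 'd'  n8⇒n9  → match P1@[41:41]
[42] read 'd'  n9⇒n11 (via fail)  → match P1@[42:42],P6@[41:42]
[43] read 'd'  n11⇒n11 (via fail)  → match P1@[43:43],P6@[42:43]
[44] read 'c'  n11⇒n7 (via fail)  → match P4@[43:44]
[45] read 'c'  n7⇒n0 (via fail)
[46] read 'c'  n0⇒n0
[47] read 'a'  n0⇒n4
[48] read 'd'  n4⇒n3 (via fail)  → match P1@[48:48]
[49] read 'a'  n3⇒n8
[50] read 'd'  n8⇒n9  → match P1@[50:50]
[51] read 'c'  n9⇒n10  → match P4@[50:51],P5@[48:51]
[52] read 'e'  n10⇒n0 (via fail)
[53] read 'd'  n0⇒n3  → match P1@[53:53]
[54] read 'b'  n3⇒n6  → match P3@[53:54]
[55] read 'e'  n6⇒n2 (via fail)  → match P0@[54:55]
[56] read 'e'  n2⇒n0 (via fail)
[57] read 'c'  n0⇒n0
[58] read 'a'  n0⇒n4
[59] read 'e'  n4⇒n5  → match P2@[58:59]
[60] read 'b'  n5⇒n1 (via fail)
[61] read 'a'  n1⇒n4 (via fail)
[62] read 'e'  n4⇒n5  → match P2@[61:62]
[63] read 'b'  n5⇒n1 (via fail)
[64] read 'a'  n1⇒n4 (via fail)
[65] read 'e'  n4⇒n5  → match P2@[64:65]
[66] read 'd'  n5⇒n3 (via fail)  → match P1@[66:66]
[67] read 'd'  n3⇒n11  → match P1@[67:67],P6@[66:67]
[68] read 'b'  n11⇒n6 (via fail)  → match P3@[67:68]
[69] read 'e'  n6⇒n2 (via fail)  → match P0@[68:69]
[70] read 'd'  n2⇒n3 (via fail)  → match P1@[70:70]
[71] read 'd'  n3⇒n11  → match P1@[71:71],P6@[70:71]
[72] read 'd'  n11⇒n11 (via fail)  → match P1@[72:72],P6@[71:72]
[73] read 'b'  n11⇒n6 (via fail)  → match P3@[72:73]
[74] read 'e'  n6⇒n2 (via fail)  → match P0@[73:74]

Matches: [[0,1],[5,1],[6,1],[6,6],[7,4],[10,1],[11,3],[13,0],[14,1],[15,3],[16,0],[17,1],[18,1],[18,6],[19,4],[22,1],[27,1],[28,1],[28,6],[29,1],[29,6],[30,1],[30,6],[31,4],[32,1],[33,3],[34,0],[38,1],[39,1],[39,6],[41,1],[42,1],[42,6],[43,1],[43,6],[44,4],[48,1],[50,1],[51,4],[51,5],[53,1],[54,3],[55,0],[59,2],[62,2],[65,2],[66,1],[67,1],[67,6],[68,3],[69,0],[70,1],[71,1],[71,6],[72,1],[72,6],[73,3],[74,0]]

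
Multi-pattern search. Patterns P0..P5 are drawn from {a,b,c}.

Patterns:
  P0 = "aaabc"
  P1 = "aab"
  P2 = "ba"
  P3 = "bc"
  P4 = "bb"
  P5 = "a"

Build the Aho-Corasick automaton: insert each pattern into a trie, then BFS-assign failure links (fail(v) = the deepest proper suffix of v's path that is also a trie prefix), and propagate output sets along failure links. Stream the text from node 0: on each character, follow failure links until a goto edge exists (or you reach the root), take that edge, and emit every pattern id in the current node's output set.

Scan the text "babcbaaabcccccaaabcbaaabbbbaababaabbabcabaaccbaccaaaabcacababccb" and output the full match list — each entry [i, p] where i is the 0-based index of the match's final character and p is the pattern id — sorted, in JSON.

Construct AC machine:
Trie (insert patterns):
  0='ε' goto a→1 b→7
  1='a' goto a→2  ←P5
  2='aa' goto a→3 b→6
  3='aaa' goto b→4
  4='aaab' goto c→5
  5='aaabc' goto ·  ←P0
  6='aab' goto ·  ←P1
  7='b' goto a→8 b→10 c→9
  8='ba' goto ·  ←P2
  9='bc' goto ·  ←P3
  10='bb' goto ·  ←P4

BFS fail/out derivation:
  n1('a'): parent n0 fail=0; on 'a' 0 → fail=0;  out {5}∪∅={5}
  n7('b'): parent n0 fail=0; on 'b' 0 → fail=0;  out ∅∪∅=∅
  n2('aa'): parent n1 fail=0; on 'a' 0 → fail=1;  out ∅∪{5}={5}
  n8('ba'): parent n7 fail=0; on 'a' 0 → fail=1;  out {2}∪{5}={2,5}
  n9('bc'): parent n7 fail=0; on 'c' 0 → fail=0;  out {3}∪∅={3}
  n10('bb'): parent n7 fail=0; on 'b' 0 → fail=7;  out {4}∪∅={4}
  n3('aaa'): parent n2 fail=1; on 'a' 1 → fail=2;  out ∅∪{5}={5}
  n6('aab'): parent n2 fail=1; on 'b' 1→0 → fail=7;  out {1}∪∅={1}
  n4('aaab'): parent n3 fail=2; on 'b' 2 → fail=6;  out ∅∪{1}={1}
  n5('aaabc'): parent n4 fail=6; on 'c' 6→7 → fail=9;  out {0}∪{3}={0,3}

Run:
pos 0 'b': at 7
pos 1 'a': at 8  → match P2@[0:1],P5@[1:1]
pos 2 'b': at 7 (via fail)
pos 3 'c': at 9  → match P3@[2:3]
pos 4 'b': at 7 (via fail)
pos 5 'a': at 8  → match P2@[4:5],P5@[5:5]
pos 6 'a': at 2 (via fail)  → match P5@[6:6]
pos 7 'a': at 3  → match P5@[7:7]
pos 8 'b': at 4  → match P1@[6:8]
pos 9 'c': at 5  → match P0@[5:9],P3@[8:9]
pos 10 'c': at 0 (via fail)
pos 11 'c': at 0
pos 12 'c': at 0
pos 13 'c': at 0
pos 14 'a': at 1  → match P5@[14:14]
pos 15 'a': at 2  → match P5@[15:15]
pos 16 'a': at 3  → match P5@[16:16]
pos 17 'b': at 4  → match P1@[15:17]
pos 18 'c': at 5  → match P0@[14:18],P3@[17:18]
pos 19 'b': at 7 (via fail)
pos 20 'a': at 8  → match P2@[19:20],P5@[20:20]
pos 21 'a': at 2 (via fail)  → match P5@[21:21]
pos 22 'a': at 3  → match P5@[22:22]
pos 23 'b': at 4  → match P1@[21:23]
pos 24 'b': at 10 (via fail)  → match P4@[23:24]
pos 25 'b': at 10 (via fail)  → match P4@[24:25]
pos 26 'b': at 10 (via fail)  → match P4@[25:26]
pos 27 'a': at 8 (via fail)  → match P2@[26:27],P5@[27:27]
pos 28 'a': at 2 (via fail)  → match P5@[28:28]
pos 29 'b': at 6  → match P1@[27:29]
pos 30 'a': at 8 (via fail)  → match P2@[29:30],P5@[30:30]
pos 31 'b': at 7 (via fail)
pos 32 'a': at 8  → match P2@[31:32],P5@[32:32]
pos 33 'a': at 2 (via fail)  → match P5@[33:33]
pos 34 'b': at 6  → match P1@[32:34]
pos 35 'b': at 10 (via fail)  → match P4@[34:35]
pos 36 'a': at 8 (via fail)  → match P2@[35:36],P5@[36:36]
pos 37 'b': at 7 (via fail)
pos 38 'c': at 9  → match P3@[37:38]
pos 39 'a': at 1 (via fail)  → match P5@[39:39]
pos 40 'b': at 7 (via fail)
pos 41 'a': at 8  → match P2@[40:41],P5@[41:41]
pos 42 'a': at 2 (via fail)  → match P5@[42:42]
pos 43 'c': at 0 (via fail)
pos 44 'c': at 0
pos 45 'b': at 7
pos 46 'a': at 8  → match P2@[45:46],P5@[46:46]
pos 47 'c': at 0 (via fail)
pos 48 'c': at 0
pos 49 'a': at 1  → match P5@[49:49]
pos 50 'a': at 2  → match P5@[50:50]
pos 51 'a': at 3  → match P5@[51:51]
pos 52 'a': at 3 (via fail)  → match P5@[52:52]
pos 53 'b': at 4  → match P1@[51:53]
pos 54 'c': at 5  → match P0@[50:54],P3@[53:54]
pos 55 'a': at 1 (via fail)  → match P5@[55:55]
pos 56 'c': at 0 (via fail)
pos 57 'a': at 1  → match P5@[57:57]
pos 58 'b': at 7 (via fail)
pos 59 'a': at 8  → match P2@[58:59],P5@[59:59]
pos 60 'b': at 7 (via fail)
pos 61 'c': at 9  → match P3@[60:61]
pos 62 'c': at 0 (via fail)
pos 63 'b': at 7

All matches (sorted): [[1,2],[1,5],[3,3],[5,2],[5,5],[6,5],[7,5],[8,1],[9,0],[9,3],[14,5],[15,5],[16,5],[17,1],[18,0],[18,3],[20,2],[20,5],[21,5],[22,5],[23,1],[24,4],[25,4],[26,4],[27,2],[27,5],[28,5],[29,1],[30,2],[30,5],[32,2],[32,5],[33,5],[34,1],[35,4],[36,2],[36,5],[38,3],[39,5],[41,2],[41,5],[42,5],[46,2],[46,5],[49,5],[50,5],[51,5],[52,5],[53,1],[54,0],[54,3],[55,5],[57,5],[59,2],[59,5],[61,3]]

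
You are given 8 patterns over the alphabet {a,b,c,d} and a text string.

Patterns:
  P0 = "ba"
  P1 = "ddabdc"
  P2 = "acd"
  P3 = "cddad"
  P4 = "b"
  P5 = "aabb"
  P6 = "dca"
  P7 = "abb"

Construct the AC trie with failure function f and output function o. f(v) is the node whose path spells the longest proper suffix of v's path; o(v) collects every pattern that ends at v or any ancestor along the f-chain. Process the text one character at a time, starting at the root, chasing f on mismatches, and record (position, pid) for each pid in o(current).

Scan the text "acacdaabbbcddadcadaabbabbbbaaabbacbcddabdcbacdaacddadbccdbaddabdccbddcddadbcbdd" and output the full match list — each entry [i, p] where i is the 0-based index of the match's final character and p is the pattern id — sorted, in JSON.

Build:
Trie nodes:
  n0 'ε': a→9 b→1 c→12 d→3
  n1 'b': a→2  ←P4
  n2 'ba': ·  ←P0
  n3 'd': c→20 d→4
  n4 'dd': a→5
  n5 'dda': b→6
  n6 'ddab': d→7
  n7 'ddabd': c→8
  n8 'ddabdc': ·  ←P1
  n9 'a': a→17 b→22 c→10
  n10 'ac': d→11
  n11 'acd': ·  ←P2
  n12 'c': d→13
  n13 'cd': d→14
  n14 'cdd': a→15
  n15 'cdda': d→16
  n16 'cddad': ·  ←P3
  n17 'aa': b→18
  n18 'aab': b→19
  n19 'aabb': ·  ←P5
  n20 'dc': a→21
  n21 'dca': ·  ←P6
  n22 'ab': b→23
  n23 'abb': ·  ←P7

Failure links (BFS by depth):
  n1('b'): parent n0 fail=0; on 'b' 0 → fail=0;  out {4}∪∅={4}
  n3('d'): parent n0 fail=0; on 'd' 0 → fail=0;  out ∅∪∅=∅
  n9('a'): parent n0 fail=0; on 'a' 0 → fail=0;  out ∅∪∅=∅
  n12('c'): parent n0 fail=0; on 'c' 0 → fail=0;  out ∅∪∅=∅
  n2('ba'): parent n1 fail=0; on 'a' 0 → fail=9;  out {0}∪∅={0}
  n4('dd'): parent n3 fail=0; on 'd' 0 → fail=3;  out ∅∪∅=∅
  n10('ac'): parent n9 fail=0; on 'c' 0 → fail=12;  out ∅∪∅=∅
  n13('cd'): parent n12 fail=0; on 'd' 0 → fail=3;  out ∅∪∅=∅
  n17('aa'): parent n9 fail=0; on 'a' 0 → fail=9;  out ∅∪∅=∅
  n20('dc'): parent n3 fail=0; on 'c' 0 → fail=12;  out ∅∪∅=∅
  n22('ab'): parent n9 fail=0; on 'b' 0 → fail=1;  out ∅∪{4}={4}
  n5('dda'): parent n4 fail=3; on 'a' 3→0 → fail=9;  out ∅∪∅=∅
  n11('acd'): parent n10 fail=12; on 'd' 12 → fail=13;  out {2}∪∅={2}
  n14('cdd'): parent n13 fail=3; on 'd' 3 → fail=4;  out ∅∪∅=∅
  n18('aab'): parent n17 fail=9; on 'b' 9 → fail=22;  out ∅∪{4}={4}
  n21('dca'): parent n20 fail=12; on 'a' 12→0 → fail=9;  out {6}∪∅={6}
  n23('abb'): parent n22 fail=1; on 'b' 1→0 → fail=1;  out {7}∪{4}={4,7}
  n6('ddab'): parent n5 fail=9; on 'b' 9 → fail=22;  out ∅∪{4}={4}
  n15('cdda'): parent n14 fail=4; on 'a' 4 → fail=5;  out ∅∪∅=∅
  n19('aabb'): parent n18 fail=22; on 'b' 22 → fail=23;  out {5}∪{4,7}={4,5,7}
  n7('ddabd'): parent n6 fail=22; on 'd' 22→1→0 → fail=3;  out ∅∪∅=∅
  n16('cddad'): parent n15 fail=5; on 'd' 5→9→0 → fail=3;  out {3}∪∅={3}
  n8('ddabdc'): parent n7 fail=3; on 'c' 3 → fail=20;  out {1}∪∅={1}

Text stream:
[0] read 'a'  n0⇒n9
[1] read 'c'  n9⇒n10
[2] read 'a'  n10⇒n9 (fail-walked)
[3] read 'c'  n9⇒n10
[4] read 'd'  n10⇒n11  → match P2@[2:4]
[5] read 'a'  n11⇒n9 (fail-walked)
[6] read 'a'  n9⇒n17
[7] read 'b'  n17⇒n18  → match P4@[7:7]
[8] read 'b'  n18⇒n19  → match P4@[8:8],P5@[5:8],P7@[6:8]
[9] read 'b'  n19⇒n1 (fail-walked)  → match P4@[9:9]
[10] read 'c'  n1⇒n12 (fail-walked)
[11] read 'd'  n12⇒n13
[12] read 'd'  n13⇒n14
[13] read 'a'  n14⇒n15
[14] read 'd'  n15⇒n16  → match P3@[10:14]
[15] read 'c'  n16⇒n20 (fail-walked)
[16] read 'a'  n20⇒n21  → match P6@[14:16]
[17] read 'd'  n21⇒n3 (fail-walked)
[18] read 'a'  n3⇒n9 (fail-walked)
[19] read 'a'  n9⇒n17
[20] read 'b'  n17⇒n18  → match P4@[20:20]
[21] read 'b'  n18⇒n19  → match P4@[21:21],P5@[18:21],P7@[19:21]
[22] read 'a'  n19⇒n2 (fail-walked)  → match P0@[21:22]
[23] read 'b'  n2⇒n22 (fail-walked)  → match P4@[23:23]
[24] read 'b'  n22⇒n23  → match P4@[24:24],P7@[22:24]
[25] read 'b'  n23⇒n1 (fail-walked)  → match P4@[25:25]
[26] read 'b'  n1⇒n1 (fail-walked)  → match P4@[26:26]
[27] read 'a'  n1⇒n2  → match P0@[26:27]
[28] read 'a'  n2⇒n17 (fail-walked)
[29] read 'a'  n17⇒n17 (fail-walked)
[30] read 'b'  n17⇒n18  → match P4@[30:30]
[31] read 'b'  n18⇒n19  → match P4@[31:31],P5@[28:31],P7@[29:31]
[32] read 'a'  n19⇒n2 (fail-walked)  → match P0@[31:32]
[33] read 'c'  n2⇒n10 (fail-walked)
[34] read 'b'  n10⇒n1 (fail-walked)  → match P4@[34:34]
[35] read 'c'  n1⇒n12 (fail-walked)
[36] read 'd'  n12⇒n13
[37] read 'd'  n13⇒n14
[38] read 'a'  n14⇒n15
[39] read 'b'  n15⇒n6 (fail-walked)  → match P4@[39:39]
[40] read 'd'  n6⇒n7
[41] read 'c'  n7⇒n8  → match P1@[36:41]
[42] read 'b'  n8⇒n1 (fail-walked)  → match P4@[42:42]
[43] read 'a'  n1⇒n2  → match P0@[42:43]
[44] read 'c'  n2⇒n10 (fail-walked)
[45] read 'd'  n10⇒n11  → match P2@[43:45]
[46] read 'a'  n11⇒n9 (fail-walked)
[47] read 'a'  n9⇒n17
[48] read 'c'  n17⇒n10 (fail-walked)
[49] read 'd'  n10⇒n11  → match P2@[47:49]
[50] read 'd'  n11⇒n14 (fail-walked)
[51] read 'a'  n14⇒n15
[52] read 'd'  n15⇒n16  → match P3@[48:52]
[53] read 'b'  n16⇒n1 (fail-walked)  → match P4@[53:53]
[54] read 'c'  n1⇒n12 (fail-walked)
[55] read 'c'  n12⇒n12 (fail-walked)
[56] read 'd'  n12⇒n13
[57] read 'b'  n13⇒n1 (fail-walked)  → match P4@[57:57]
[58] read 'a'  n1⇒n2  → match P0@[57:58]
[59] read 'd'  n2⇒n3 (fail-walked)
[60] read 'd'  n3⇒n4
[61] read 'a'  n4⇒n5
[62] read 'b'  n5⇒n6  → match P4@[62:62]
[63] read 'd'  n6⇒n7
[64] read 'c'  n7⇒n8  → match P1@[59:64]
[65] read 'c'  n8⇒n12 (fail-walked)
[66] read 'b'  n12⇒n1 (fail-walked)  → match P4@[66:66]
[67] read 'd'  n1⇒n3 (fail-walked)
[68] read 'd'  n3⇒n4
[69] read 'c'  n4⇒n20 (fail-walked)
[70] read 'd'  n20⇒n13 (fail-walked)
[71] read 'd'  n13⇒n14
[72] read 'a'  n14⇒n15
[73] read 'd'  n15⇒n16  → match P3@[69:73]
[74] read 'b'  n16⇒n1 (fail-walked)  → match P4@[74:74]
[75] read 'c'  n1⇒n12 (fail-walked)
[76] read 'b'  n12⇒n1 (fail-walked)  → match P4@[76:76]
[77] read 'd'  n1⇒n3 (fail-walked)
[78] read 'd'  n3⇒n4

All matches (sorted): [[4,2],[7,4],[8,4],[8,5],[8,7],[9,4],[14,3],[16,6],[20,4],[21,4],[21,5],[21,7],[22,0],[23,4],[24,4],[24,7],[25,4],[26,4],[27,0],[30,4],[31,4],[31,5],[31,7],[32,0],[34,4],[39,4],[41,1],[42,4],[43,0],[45,2],[49,2],[52,3],[53,4],[57,4],[58,0],[62,4],[64,1],[66,4],[73,3],[74,4],[76,4]]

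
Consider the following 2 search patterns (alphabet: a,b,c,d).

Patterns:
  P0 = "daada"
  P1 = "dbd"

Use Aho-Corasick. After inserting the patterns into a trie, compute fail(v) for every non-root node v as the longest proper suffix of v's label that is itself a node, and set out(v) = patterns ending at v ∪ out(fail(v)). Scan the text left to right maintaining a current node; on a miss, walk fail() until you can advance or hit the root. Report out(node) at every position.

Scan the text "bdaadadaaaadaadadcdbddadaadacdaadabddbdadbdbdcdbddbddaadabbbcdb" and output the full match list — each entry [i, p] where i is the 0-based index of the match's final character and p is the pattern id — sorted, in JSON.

Construct AC machine:
Trie nodes:
  0='ε' goto d→1
  1='d' goto a→2 b→6
  2='da' goto a→3
  3='daa' goto d→4
  4='daad' goto a→5
  5='daada' goto ·  ←P0
  6='db' goto d→7
  7='dbd' goto ·  ←P1

BFS fail/out derivation:
  n1('d'): parent n0 fail=0; on 'd' 0 → fail=0;  out ∅∪∅=∅
  n2('da'): parent n1 fail=0; on 'a' 0 → fail=0;  out ∅∪∅=∅
  n6('db'): parent n1 fail=0; on 'b' 0 → fail=0;  out ∅∪∅=∅
  n3('daa'): parent n2 fail=0; on 'a' 0 → fail=0;  out ∅∪∅=∅
  n7('dbd'): parent n6 fail=0; on 'd' 0 → fail=1;  out {1}∪∅={1}
  n4('daad'): parent n3 fail=0; on 'd' 0 → fail=1;  out ∅∪∅=∅
  n5('daada'): parent n4 fail=1; on 'a' 1 → fail=2;  out {0}∪∅={0}

Scan:
pos 0 'b': at 0
pos 1 'd': at 1
pos 2 'a': at 2
pos 3 'a': at 3
pos 4 'd': at 4
pos 5 'a': at 5  ** P0@[1:5]
pos 6 'd': at 1 (fail-walked)
pos 7 'a': at 2
pos 8 'a': at 3
pos 9 'a': at 0 (fail-walked)
pos 10 'a': at 0
pos 11 'd': at 1
pos 12 'a': at 2
pos 13 'a': at 3
pos 14 'd': at 4
pos 15 'a': at 5  ** P0@[11:15]
pos 16 'd': at 1 (fail-walked)
pos 17 'c': at 0 (fail-walked)
pos 18 'd': at 1
pos 19 'b': at 6
pos 20 'd': at 7  ** P1@[18:20]
pos 21 'd': at 1 (fail-walked)
pos 22 'a': at 2
pos 23 'd': at 1 (fail-walked)
pos 24 'a': at 2
pos 25 'a': at 3
pos 26 'd': at 4
pos 27 'a': at 5  ** P0@[23:27]
pos 28 'c': at 0 (fail-walked)
pos 29 'd': at 1
pos 30 'a': at 2
pos 31 'a': at 3
pos 32 'd': at 4
pos 33 'a': at 5  ** P0@[29:33]
pos 34 'b': at 0 (fail-walked)
pos 35 'd': at 1
pos 36 'd': at 1 (fail-walked)
pos 37 'b': at 6
pos 38 'd': at 7  ** P1@[36:38]
pos 39 'a': at 2 (fail-walked)
pos 40 'd': at 1 (fail-walked)
pos 41 'b': at 6
pos 42 'd': at 7  ** P1@[40:42]
pos 43 'b': at 6 (fail-walked)
pos 44 'd': at 7  ** P1@[42:44]
pos 45 'c': at 0 (fail-walked)
pos 46 'd': at 1
pos 47 'b': at 6
pos 48 'd': at 7  ** P1@[46:48]
pos 49 'd': at 1 (fail-walked)
pos 50 'b': at 6
pos 51 'd': at 7  ** P1@[49:51]
pos 52 'd': at 1 (fail-walked)
pos 53 'a': at 2
pos 54 'a': at 3
pos 55 'd': at 4
pos 56 'a': at 5  ** P0@[52:56]
pos 57 'b': at 0 (fail-walked)
pos 58 'b': at 0
pos 59 'b': at 0
pos 60 'c': at 0
pos 61 'd': at 1
pos 62 'b': at 6

Result: [[5,0],[15,0],[20,1],[27,0],[33,0],[38,1],[42,1],[44,1],[48,1],[51,1],[56,0]]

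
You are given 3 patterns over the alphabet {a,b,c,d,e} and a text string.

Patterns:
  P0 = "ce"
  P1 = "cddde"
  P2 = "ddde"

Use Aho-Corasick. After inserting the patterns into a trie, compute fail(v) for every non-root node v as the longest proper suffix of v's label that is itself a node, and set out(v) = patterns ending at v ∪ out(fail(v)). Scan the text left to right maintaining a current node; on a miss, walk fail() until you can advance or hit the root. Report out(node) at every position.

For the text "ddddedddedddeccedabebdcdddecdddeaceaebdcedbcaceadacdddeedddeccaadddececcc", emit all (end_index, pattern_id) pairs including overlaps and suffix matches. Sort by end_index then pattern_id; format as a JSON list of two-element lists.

Build automaton:
Trie nodes:
  0='ε' goto c→1 d→7
  1='c' goto d→3 e→2
  2='ce' goto ·  ←P0
  3='cd' goto d→4
  4='cdd' goto d→5
  5='cddd' goto e→6
  6='cddde' goto ·  ←P1
  7='d' goto d→8
  8='dd' goto d→9
  9='ddd' goto e→10
  10='ddde' goto ·  ←P2

BFS fail/out derivation:
  fail(1) 'c': from fail(0)=0 chase 'c': 0 ⇒ 0;  out=∅∪out(0)=∅
  fail(7) 'd': from fail(0)=0 chase 'd': 0 ⇒ 0;  out=∅∪out(0)=∅
  fail(2) 'ce': from fail(1)=0 chase 'e': 0 ⇒ 0;  out={0}∪out(0)={0}
  fail(3) 'cd': from fail(1)=0 chase 'd': 0 ⇒ 7;  out=∅∪out(7)=∅
  fail(8) 'dd': from fail(7)=0 chase 'd': 0 ⇒ 7;  out=∅∪out(7)=∅
  fail(4) 'cdd': from fail(3)=7 chase 'd': 7 ⇒ 8;  out=∅∪out(8)=∅
  fail(9) 'ddd': from fail(8)=7 chase 'd': 7 ⇒ 8;  out=∅∪out(8)=∅
  fail(5) 'cddd': from fail(4)=8 chase 'd': 8 ⇒ 9;  out=∅∪out(9)=∅
  fail(10) 'ddde': from fail(9)=8 chase 'e': 8→7→0 ⇒ 0;  out={2}∪out(0)={2}
  fail(6) 'cddde': from fail(5)=9 chase 'e': 9 ⇒ 10;  out={1}∪out(10)={1,2}

Text stream:
pos 0 'd': at 7
pos 1 'd': at 8
pos 2 'd': at 9
pos 3 'd': at 9 (via fail)
pos 4 'e': at 10  ** P2@[1:4]
pos 5 'd': at 7 (via fail)
pos 6 'd': at 8
pos 7 'd': at 9
pos 8 'e': at 10  ** P2@[5:8]
pos 9 'd': at 7 (via fail)
pos 10 'd': at 8
pos 11 'd': at 9
pos 12 'e': at 10  ** P2@[9:12]
pos 13 'c': at 1 (via fail)
pos 14 'c': at 1 (via fail)
pos 15 'e': at 2  ** P0@[14:15]
pos 16 'd': at 7 (via fail)
pos 17 'a': at 0 (via fail)
pos 18 'b': at 0
pos 19 'e': at 0
pos 20 'b': at 0
pos 21 'd': at 7
pos 22 'c': at 1 (via fail)
pos 23 'd': at 3
pos 24 'd': at 4
pos 25 'd': at 5
pos 26 'e': at 6  ** P1@[22:26],P2@[23:26]
pos 27 'c': at 1 (via fail)
pos 28 'd': at 3
pos 29 'd': at 4
pos 30 'd': at 5
pos 31 'e': at 6  ** P1@[27:31],P2@[28:31]
pos 32 'a': at 0 (via fail)
pos 33 'c': at 1
pos 34 'e': at 2  ** P0@[33:34]
pos 35 'a': at 0 (via fail)
pos 36 'e': at 0
pos 37 'b': at 0
pos 38 'd': at 7
pos 39 'c': at 1 (via fail)
pos 40 'e': at 2  ** P0@[39:40]
pos 41 'd': at 7 (via fail)
pos 42 'b': at 0 (via fail)
pos 43 'c': at 1
pos 44 'a': at 0 (via fail)
pos 45 'c': at 1
pos 46 'e': at 2  ** P0@[45:46]
pos 47 'a': at 0 (via fail)
pos 48 'd': at 7
pos 49 'a': at 0 (via fail)
pos 50 'c': at 1
pos 51 'd': at 3
pos 52 'd': at 4
pos 53 'd': at 5
pos 54 'e': at 6  ** P1@[50:54],P2@[51:54]
pos 55 'e': at 0 (via fail)
pos 56 'd': at 7
pos 57 'd': at 8
pos 58 'd': at 9
pos 59 'e': at 10  ** P2@[56:59]
pos 60 'c': at 1 (via fail)
pos 61 'c': at 1 (via fail)
pos 62 'a': at 0 (via fail)
pos 63 'a': at 0
pos 64 'd': at 7
pos 65 'd': at 8
pos 66 'd': at 9
pos 67 'e': at 10  ** P2@[64:67]
pos 68 'c': at 1 (via fail)
pos 69 'e': at 2  ** P0@[68:69]
pos 70 'c': at 1 (via fail)
pos 71 'c': at 1 (via fail)
pos 72 'c': at 1 (via fail)

Result: [[4,2],[8,2],[12,2],[15,0],[26,1],[26,2],[31,1],[31,2],[34,0],[40,0],[46,0],[54,1],[54,2],[59,2],[67,2],[69,0]]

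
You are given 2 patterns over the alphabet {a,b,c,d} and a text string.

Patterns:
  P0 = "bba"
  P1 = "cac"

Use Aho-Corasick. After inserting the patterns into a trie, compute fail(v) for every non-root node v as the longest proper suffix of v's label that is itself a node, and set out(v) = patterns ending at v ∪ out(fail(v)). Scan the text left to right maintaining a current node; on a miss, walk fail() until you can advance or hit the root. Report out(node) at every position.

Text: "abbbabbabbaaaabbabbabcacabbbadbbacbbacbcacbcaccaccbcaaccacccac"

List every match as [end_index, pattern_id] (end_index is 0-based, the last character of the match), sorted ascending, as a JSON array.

Build automaton:
Trie (insert patterns):
  0='ε' goto b→1 c→4
  1='b' goto b→2
  2='bb' goto a→3
  3='bba' goto ·  [P0 ends]
  4='c' goto a→5
  5='ca' goto c→6
  6='cac' goto ·  [P1 ends]

Failure links (BFS by depth):
  fail(1) 'b': from fail(0)=0 chase 'b': 0 ⇒ 0;  out=∅∪out(0)=∅
  fail(4) 'c': from fail(0)=0 chase 'c': 0 ⇒ 0;  out=∅∪out(0)=∅
  fail(2) 'bb': from fail(1)=0 chase 'b': 0 ⇒ 1;  out=∅∪out(1)=∅
  fail(5) 'ca': from fail(4)=0 chase 'a': 0 ⇒ 0;  out=∅∪out(0)=∅
  fail(3) 'bba': from fail(2)=1 chase 'a': 1→0 ⇒ 0;  out={0}∪out(0)={0}
  fail(6) 'cac': from fail(5)=0 chase 'c': 0 ⇒ 4;  out={1}∪out(4)={1}

Run:
[0] read 'a'  n0⇒n0
[1] read 'b'  n0⇒n1
[2] read 'b'  n1⇒n2
[3] read 'b'  n2⇒n2 ·f
[4] read 'a'  n2⇒n3  emit P0@[2:4]
[5] read 'b'  n3⇒n1 ·f
[6] read 'b'  n1⇒n2
[7] read 'a'  n2⇒n3  emit P0@[5:7]
[8] read 'b'  n3⇒n1 ·f
[9] read 'b'  n1⇒n2
[10] read 'a'  n2⇒n3  emit P0@[8:10]
[11] read 'a'  n3⇒n0 ·f
[12] read 'a'  n0⇒n0
[13] read 'a'  n0⇒n0
[14] read 'b'  n0⇒n1
[15] read 'b'  n1⇒n2
[16] read 'a'  n2⇒n3  emit P0@[14:16]
[17] read 'b'  n3⇒n1 ·f
[18] read 'b'  n1⇒n2
[19] read 'a'  n2⇒n3  emit P0@[17:19]
[20] read 'b'  n3⇒n1 ·f
[21] read 'c'  n1⇒n4 ·f
[22] read 'a'  n4⇒n5
[23] read 'c'  n5⇒n6  emit P1@[21:23]
[24] read 'a'  n6⇒n5 ·f
[25] read 'b'  n5⇒n1 ·f
[26] read 'b'  n1⇒n2
[27] read 'b'  n2⇒n2 ·f
[28] read 'a'  n2⇒n3  emit P0@[26:28]
[29] read 'd'  n3⇒n0 ·f
[30] read 'b'  n0⇒n1
[31] read 'b'  n1⇒n2
[32] read 'a'  n2⇒n3  emit P0@[30:32]
[33] read 'c'  n3⇒n4 ·f
[34] read 'b'  n4⇒n1 ·f
[35] read 'b'  n1⇒n2
[36] read 'a'  n2⇒n3  emit P0@[34:36]
[37] read 'c'  n3⇒n4 ·f
[38] read 'b'  n4⇒n1 ·f
[39] read 'c'  n1⇒n4 ·f
[40] read 'a'  n4⇒n5
[41] read 'c'  n5⇒n6  emit P1@[39:41]
[42] read 'b'  n6⇒n1 ·f
[43] read 'c'  n1⇒n4 ·f
[44] read 'a'  n4⇒n5
[45] read 'c'  n5⇒n6  emit P1@[43:45]
[46] read 'c'  n6⇒n4 ·f
[47] read 'a'  n4⇒n5
[48] read 'c'  n5⇒n6  emit P1@[46:48]
[49] read 'c'  n6⇒n4 ·f
[50] read 'b'  n4⇒n1 ·f
[51] read 'c'  n1⇒n4 ·f
[52] read 'a'  n4⇒n5
[53] read 'a'  n5⇒n0 ·f
[54] read 'c'  n0⇒n4
[55] read 'c'  n4⇒n4 ·f
[56] read 'a'  n4⇒n5
[57] read 'c'  n5⇒n6  emit P1@[55:57]
[58] read 'c'  n6⇒n4 ·f
[59] read 'c'  n4⇒n4 ·f
[60] read 'a'  n4⇒n5
[61] read 'c'  n5⇒n6  emit P1@[59:61]

All matches (sorted): [[4,0],[7,0],[10,0],[16,0],[19,0],[23,1],[28,0],[32,0],[36,0],[41,1],[45,1],[48,1],[57,1],[61,1]]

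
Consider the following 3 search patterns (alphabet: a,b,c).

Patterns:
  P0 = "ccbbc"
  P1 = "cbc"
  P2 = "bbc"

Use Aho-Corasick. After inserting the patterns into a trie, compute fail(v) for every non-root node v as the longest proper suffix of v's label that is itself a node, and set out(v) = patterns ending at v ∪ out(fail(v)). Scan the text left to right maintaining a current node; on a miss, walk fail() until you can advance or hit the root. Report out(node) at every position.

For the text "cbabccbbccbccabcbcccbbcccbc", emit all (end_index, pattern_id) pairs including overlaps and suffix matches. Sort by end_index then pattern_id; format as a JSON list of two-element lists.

Construct AC machine:
Trie (insert patterns):
  n0 'ε': b→8 c→1
  n1 'c': b→6 c→2
  n2 'cc': b→3
  n3 'ccb': b→4
  n4 'ccbb': c→5
  n5 'ccbbc': ·  ←P0
  n6 'cb': c→7
  n7 'cbc': ·  ←P1
  n8 'b': b→9
  n9 'bb': c→10
  n10 'bbc': ·  ←P2

Failure links (BFS by depth):
  fail(1) 'c': from fail(0)=0 chase 'c': 0 ⇒ 0;  out=∅∪out(0)=∅
  fail(8) 'b': from fail(0)=0 chase 'b': 0 ⇒ 0;  out=∅∪out(0)=∅
  fail(2) 'cc': from fail(1)=0 chase 'c': 0 ⇒ 1;  out=∅∪out(1)=∅
  fail(6) 'cb': from fail(1)=0 chase 'b': 0 ⇒ 8;  out=∅∪out(8)=∅
  fail(9) 'bb': from fail(8)=0 chase 'b': 0 ⇒ 8;  out=∅∪out(8)=∅
  fail(3) 'ccb': from fail(2)=1 chase 'b': 1 ⇒ 6;  out=∅∪out(6)=∅
  fail(7) 'cbc': from fail(6)=8 chase 'c': 8→0 ⇒ 1;  out={1}∪out(1)={1}
  fail(10) 'bbc': from fail(9)=8 chase 'c': 8→0 ⇒ 1;  out={2}∪out(1)={2}
  fail(4) 'ccbb': from fail(3)=6 chase 'b': 6→8 ⇒ 9;  out=∅∪out(9)=∅
  fail(5) 'ccbbc': from fail(4)=9 chase 'c': 9 ⇒ 10;  out={0}∪out(10)={0,2}

Text stream:
pos 0 'c': at 1
pos 1 'b': at 6
pos 2 'a': at 0 (fail-walked)
pos 3 'b': at 8
pos 4 'c': at 1 (fail-walked)
pos 5 'c': at 2
pos 6 'b': at 3
pos 7 'b': at 4
pos 8 'c': at 5  ** P0@[4:8],P2@[6:8]
pos 9 'c': at 2 (fail-walked)
pos 10 'b': at 3
pos 11 'c': at 7 (fail-walked)  ** P1@[9:11]
pos 12 'c': at 2 (fail-walked)
pos 13 'a': at 0 (fail-walked)
pos 14 'b': at 8
pos 15 'c': at 1 (fail-walked)
pos 16 'b': at 6
pos 17 'c': at 7  ** P1@[15:17]
pos 18 'c': at 2 (fail-walked)
pos 19 'c': at 2 (fail-walked)
pos 20 'b': at 3
pos 21 'b': at 4
pos 22 'c': at 5  ** P0@[18:22],P2@[20:22]
pos 23 'c': at 2 (fail-walked)
pos 24 'c': at 2 (fail-walked)
pos 25 'b': at 3
pos 26 'c': at 7 (fail-walked)  ** P1@[24:26]

Result: [[8,0],[8,2],[11,1],[17,1],[22,0],[22,2],[26,1]]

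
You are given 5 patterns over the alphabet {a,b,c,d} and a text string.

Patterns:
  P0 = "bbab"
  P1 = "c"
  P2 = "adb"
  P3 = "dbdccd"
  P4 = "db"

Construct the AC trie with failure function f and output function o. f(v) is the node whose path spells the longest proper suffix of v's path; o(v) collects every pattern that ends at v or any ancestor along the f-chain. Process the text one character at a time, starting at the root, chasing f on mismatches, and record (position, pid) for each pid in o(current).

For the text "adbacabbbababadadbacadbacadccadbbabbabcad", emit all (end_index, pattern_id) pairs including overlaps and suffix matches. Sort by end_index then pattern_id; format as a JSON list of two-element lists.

Construct AC machine:
Trie nodes:
  0='ε' goto a→6 b→1 c→5 d→9
  1='b' goto b→2
  2='bb' goto a→3
  3='bba' goto b→4
  4='bbab' goto ·  ←P0
  5='c' goto ·  ←P1
  6='a' goto d→7
  7='ad' goto b→8
  8='adb' goto ·  ←P2
  9='d' goto b→10
  10='db' goto d→11  ←P4
  11='dbd' goto c→12
  12='dbdc' goto c→13
  13='dbdcc' goto d→14
  14='dbdccd' goto ·  ←P3

BFS fail/out derivation:
  fail(1) 'b': from fail(0)=0 chase 'b': 0 ⇒ 0;  out=∅∪out(0)=∅
  fail(5) 'c': from fail(0)=0 chase 'c': 0 ⇒ 0;  out={1}∪out(0)={1}
  fail(6) 'a': from fail(0)=0 chase 'a': 0 ⇒ 0;  out=∅∪out(0)=∅
  fail(9) 'd': from fail(0)=0 chase 'd': 0 ⇒ 0;  out=∅∪out(0)=∅
  fail(2) 'bb': from fail(1)=0 chase 'b': 0 ⇒ 1;  out=∅∪out(1)=∅
  fail(7) 'ad': from fail(6)=0 chase 'd': 0 ⇒ 9;  out=∅∪out(9)=∅
  fail(10) 'db': from fail(9)=0 chase 'b': 0 ⇒ 1;  out={4}∪out(1)={4}
  fail(3) 'bba': from fail(2)=1 chase 'a': 1→0 ⇒ 6;  out=∅∪out(6)=∅
  fail(8) 'adb': from fail(7)=9 chase 'b': 9 ⇒ 10;  out={2}∪out(10)={2,4}
  fail(11) 'dbd': from fail(10)=1 chase 'd': 1→0 ⇒ 9;  out=∅∪out(9)=∅
  fail(4) 'bbab': from fail(3)=6 chase 'b': 6→0 ⇒ 1;  out={0}∪out(1)={0}
  fail(12) 'dbdc': from fail(11)=9 chase 'c': 9→0 ⇒ 5;  out=∅∪out(5)={1}
  fail(13) 'dbdcc': from fail(12)=5 chase 'c': 5→0 ⇒ 5;  out=∅∪out(5)={1}
  fail(14) 'dbdccd': from fail(13)=5 chase 'd': 5→0 ⇒ 9;  out={3}∪out(9)={3}

Scan:
pos 0 'a': at 6
pos 1 'd': at 7
pos 2 'b': at 8  → match P2@[0:2],P4@[1:2]
pos 3 'a': at 6 (via fail)
pos 4 'c': at 5 (via fail)  → match P1@[4:4]
pos 5 'a': at 6 (via fail)
pos 6 'b': at 1 (via fail)
pos 7 'b': at 2
pos 8 'b': at 2 (via fail)
pos 9 'a': at 3
pos 10 'b': at 4  → match P0@[7:10]
pos 11 'a': at 6 (via fail)
pos 12 'b': at 1 (via fail)
pos 13 'a': at 6 (via fail)
pos 14 'd': at 7
pos 15 'a': at 6 (via fail)
pos 16 'd': at 7
pos 17 'b': at 8  → match P2@[15:17],P4@[16:17]
pos 18 'a': at 6 (via fail)
pos 19 'c': at 5 (via fail)  → match P1@[19:19]
pos 20 'a': at 6 (via fail)
pos 21 'd': at 7
pos 22 'b': at 8  → match P2@[20:22],P4@[21:22]
pos 23 'a': at 6 (via fail)
pos 24 'c': at 5 (via fail)  → match P1@[24:24]
pos 25 'a': at 6 (via fail)
pos 26 'd': at 7
pos 27 'c': at 5 (via fail)  → match P1@[27:27]
pos 28 'c': at 5 (via fail)  → match P1@[28:28]
pos 29 'a': at 6 (via fail)
pos 30 'd': at 7
pos 31 'b': at 8  → match P2@[29:31],P4@[30:31]
pos 32 'b': at 2 (via fail)
pos 33 'a': at 3
pos 34 'b': at 4  → match P0@[31:34]
pos 35 'b': at 2 (via fail)
pos 36 'a': at 3
pos 37 'b': at 4  → match P0@[34:37]
pos 38 'c': at 5 (via fail)  → match P1@[38:38]
pos 39 'a': at 6 (via fail)
pos 40 'd': at 7

All matches (sorted): [[2,2],[2,4],[4,1],[10,0],[17,2],[17,4],[19,1],[22,2],[22,4],[24,1],[27,1],[28,1],[31,2],[31,4],[34,0],[37,0],[38,1]]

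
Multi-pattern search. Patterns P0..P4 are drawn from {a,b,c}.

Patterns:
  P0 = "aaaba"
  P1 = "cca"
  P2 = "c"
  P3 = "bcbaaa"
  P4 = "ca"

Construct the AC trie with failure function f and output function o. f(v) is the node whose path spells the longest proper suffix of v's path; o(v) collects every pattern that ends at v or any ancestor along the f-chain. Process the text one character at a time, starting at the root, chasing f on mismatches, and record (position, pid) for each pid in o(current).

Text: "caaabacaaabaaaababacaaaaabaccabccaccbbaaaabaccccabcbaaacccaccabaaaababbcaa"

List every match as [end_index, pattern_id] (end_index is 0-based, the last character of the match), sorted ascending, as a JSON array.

Build automaton:
Trie (insert patterns):
  0='ε' goto a→1 b→9 c→6
  1='a' goto a→2
  2='aa' goto a→3
  3='aaa' goto b→4
  4='aaab' goto a→5
  5='aaaba' goto ·  ←P0
  6='c' goto a→15 c→7  ←P2
  7='cc' goto a→8
  8='cca' goto ·  ←P1
  9='b' goto c→10
  10='bc' goto b→11
  11='bcb' goto a→12
  12='bcba' goto a→13
  13='bcbaa' goto a→14
  14='bcbaaa' goto ·  ←P3
  15='ca' goto ·  ←P4

BFS fail/out derivation:
  fail(1) 'a': from fail(0)=0 chase 'a': 0 ⇒ 0;  out=∅∪out(0)=∅
  fail(6) 'c': from fail(0)=0 chase 'c': 0 ⇒ 0;  out={2}∪out(0)={2}
  fail(9) 'b': from fail(0)=0 chase 'b': 0 ⇒ 0;  out=∅∪out(0)=∅
  fail(2) 'aa': from fail(1)=0 chase 'a': 0 ⇒ 1;  out=∅∪out(1)=∅
  fail(7) 'cc': from fail(6)=0 chase 'c': 0 ⇒ 6;  out=∅∪out(6)={2}
  fail(10) 'bc': from fail(9)=0 chase 'c': 0 ⇒ 6;  out=∅∪out(6)={2}
  fail(15) 'ca': from fail(6)=0 chase 'a': 0 ⇒ 1;  out={4}∪out(1)={4}
  fail(3) 'aaa': from fail(2)=1 chase 'a': 1 ⇒ 2;  out=∅∪out(2)=∅
  fail(8) 'cca': from fail(7)=6 chase 'a': 6 ⇒ 15;  out={1}∪out(15)={1,4}
  fail(11) 'bcb': from fail(10)=6 chase 'b': 6→0 ⇒ 9;  out=∅∪out(9)=∅
  fail(4) 'aaab': from fail(3)=2 chase 'b': 2→1→0 ⇒ 9;  out=∅∪out(9)=∅
  fail(12) 'bcba': from fail(11)=9 chase 'a': 9→0 ⇒ 1;  out=∅∪out(1)=∅
  fail(5) 'aaaba': from fail(4)=9 chase 'a': 9→0 ⇒ 1;  out={0}∪out(1)={0}
  fail(13) 'bcbaa': from fail(12)=1 chase 'a': 1 ⇒ 2;  out=∅∪out(2)=∅
  fail(14) 'bcbaaa': from fail(13)=2 chase 'a': 2 ⇒ 3;  out={3}∪out(3)={3}

Run:
pos 0 'c': at 6  emit P2@[0:0]
pos 1 'a': at 15  emit P4@[0:1]
pos 2 'a': at 2 (fail-walked)
pos 3 'a': at 3
pos 4 'b': at 4
pos 5 'a': at 5  emit P0@[1:5]
pos 6 'c': at 6 (fail-walked)  emit P2@[6:6]
pos 7 'a': at 15  emit P4@[6:7]
pos 8 'a': at 2 (fail-walked)
pos 9 'a': at 3
pos 10 'b': at 4
pos 11 'a': at 5  emit P0@[7:11]
pos 12 'a': at 2 (fail-walked)
pos 13 'a': at 3
pos 14 'a': at 3 (fail-walked)
pos 15 'b': at 4
pos 16 'a': at 5  emit P0@[12:16]
pos 17 'b': at 9 (fail-walked)
pos 18 'a': at 1 (fail-walked)
pos 19 'c': at 6 (fail-walked)  emit P2@[19:19]
pos 20 'a': at 15  emit P4@[19:20]
pos 21 'a': at 2 (fail-walked)
pos 22 'a': at 3
pos 23 'a': at 3 (fail-walked)
pos 24 'a': at 3 (fail-walked)
pos 25 'b': at 4
pos 26 'a': at 5  emit P0@[22:26]
pos 27 'c': at 6 (fail-walked)  emit P2@[27:27]
pos 28 'c': at 7  emit P2@[28:28]
pos 29 'a': at 8  emit P1@[27:29],P4@[28:29]
pos 30 'b': at 9 (fail-walked)
pos 31 'c': at 10  emit P2@[31:31]
pos 32 'c': at 7 (fail-walked)  emit P2@[32:32]
pos 33 'a': at 8  emit P1@[31:33],P4@[32:33]
pos 34 'c': at 6 (fail-walked)  emit P2@[34:34]
pos 35 'c': at 7  emit P2@[35:35]
pos 36 'b': at 9 (fail-walked)
pos 37 'b': at 9 (fail-walked)
pos 38 'a': at 1 (fail-walked)
pos 39 'a': at 2
pos 40 'a': at 3
pos 41 'a': at 3 (fail-walked)
pos 42 'b': at 4
pos 43 'a': at 5  emit P0@[39:43]
pos 44 'c': at 6 (fail-walked)  emit P2@[44:44]
pos 45 'c': at 7  emit P2@[45:45]
pos 46 'c': at 7 (fail-walked)  emit P2@[46:46]
pos 47 'c': at 7 (fail-walked)  emit P2@[47:47]
pos 48 'a': at 8  emit P1@[46:48],P4@[47:48]
pos 49 'b': at 9 (fail-walked)
pos 50 'c': at 10  emit P2@[50:50]
pos 51 'b': at 11
pos 52 'a': at 12
pos 53 'a': at 13
pos 54 'a': at 14  emit P3@[49:54]
pos 55 'c': at 6 (fail-walked)  emit P2@[55:55]
pos 56 'c': at 7  emit P2@[56:56]
pos 57 'c': at 7 (fail-walked)  emit P2@[57:57]
pos 58 'a': at 8  emit P1@[56:58],P4@[57:58]
pos 59 'c': at 6 (fail-walked)  emit P2@[59:59]
pos 60 'c': at 7  emit P2@[60:60]
pos 61 'a': at 8  emit P1@[59:61],P4@[60:61]
pos 62 'b': at 9 (fail-walked)
pos 63 'a': at 1 (fail-walked)
pos 64 'a': at 2
pos 65 'a': at 3
pos 66 'a': at 3 (fail-walked)
pos 67 'b': at 4
pos 68 'a': at 5  emit P0@[64:68]
pos 69 'b': at 9 (fail-walked)
pos 70 'b': at 9 (fail-walked)
pos 71 'c': at 10  emit P2@[71:71]
pos 72 'a': at 15 (fail-walked)  emit P4@[71:72]
pos 73 'a': at 2 (fail-walked)

Result: [[0,2],[1,4],[5,0],[6,2],[7,4],[11,0],[16,0],[19,2],[20,4],[26,0],[27,2],[28,2],[29,1],[29,4],[31,2],[32,2],[33,1],[33,4],[34,2],[35,2],[43,0],[44,2],[45,2],[46,2],[47,2],[48,1],[48,4],[50,2],[54,3],[55,2],[56,2],[57,2],[58,1],[58,4],[59,2],[60,2],[61,1],[61,4],[68,0],[71,2],[72,4]]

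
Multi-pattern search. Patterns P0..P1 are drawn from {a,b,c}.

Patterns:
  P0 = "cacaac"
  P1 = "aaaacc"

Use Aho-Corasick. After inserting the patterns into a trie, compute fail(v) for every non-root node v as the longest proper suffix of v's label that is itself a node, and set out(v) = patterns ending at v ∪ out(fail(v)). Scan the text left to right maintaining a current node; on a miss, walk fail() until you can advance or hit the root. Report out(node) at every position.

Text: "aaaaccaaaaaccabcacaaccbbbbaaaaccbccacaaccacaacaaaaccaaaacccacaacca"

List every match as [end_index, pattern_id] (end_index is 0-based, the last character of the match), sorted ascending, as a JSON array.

Build automaton:
Trie nodes:
  0='ε' goto a→7 c→1
  1='c' goto a→2
  2='ca' goto c→3
  3='cac' goto a→4
  4='caca' goto a→5
  5='cacaa' goto c→6
  6='cacaac' goto ·  [P0 ends]
  7='a' goto a→8
  8='aa' goto a→9
  9='aaa' goto a→10
  10='aaaa' goto c→11
  11='aaaac' goto c→12
  12='aaaacc' goto ·  [P1 ends]

BFS fail/out derivation:
  n1('c'): parent n0 fail=0; on 'c' 0 → fail=0;  out ∅∪∅=∅
  n7('a'): parent n0 fail=0; on 'a' 0 → fail=0;  out ∅∪∅=∅
  n2('ca'): parent n1 fail=0; on 'a' 0 → fail=7;  out ∅∪∅=∅
  n8('aa'): parent n7 fail=0; on 'a' 0 → fail=7;  out ∅∪∅=∅
  n3('cac'): parent n2 fail=7; on 'c' 7→0 → fail=1;  out ∅∪∅=∅
  n9('aaa'): parent n8 fail=7; on 'a' 7 → fail=8;  out ∅∪∅=∅
  n4('caca'): parent n3 fail=1; on 'a' 1 → fail=2;  out ∅∪∅=∅
  n10('aaaa'): parent n9 fail=8; on 'a' 8 → fail=9;  out ∅∪∅=∅
  n5('cacaa'): parent n4 fail=2; on 'a' 2→7 → fail=8;  out ∅∪∅=∅
  n11('aaaac'): parent n10 fail=9; on 'c' 9→8→7→0 → fail=1;  out ∅∪∅=∅
  n6('cacaac'): parent n5 fail=8; on 'c' 8→7→0 → fail=1;  out {0}∪∅={0}
  n12('aaaacc'): parent n11 fail=1; on 'c' 1→0 → fail=1;  out {1}∪∅={1}

Text stream:
pos 0 'a': at 7
pos 1 'a': at 8
pos 2 'a': at 9
pos 3 'a': at 10
pos 4 'c': at 11
pos 5 'c': at 12  ** P1@[0:5]
pos 6 'a': at 2 (via fail)
pos 7 'a': at 8 (via fail)
pos 8 'a': at 9
pos 9 'a': at 10
pos 10 'a': at 10 (via fail)
pos 11 'c': at 11
pos 12 'c': at 12  ** P1@[7:12]
pos 13 'a': at 2 (via fail)
pos 14 'b': at 0 (via fail)
pos 15 'c': at 1
pos 16 'a': at 2
pos 17 'c': at 3
pos 18 'a': at 4
pos 19 'a': at 5
pos 20 'c': at 6  ** P0@[15:20]
pos 21 'c': at 1 (via fail)
pos 22 'b': at 0 (via fail)
pos 23 'b': at 0
pos 24 'b': at 0
pos 25 'b': at 0
pos 26 'a': at 7
pos 27 'a': at 8
pos 28 'a': at 9
pos 29 'a': at 10
pos 30 'c': at 11
pos 31 'c': at 12  ** P1@[26:31]
pos 32 'b': at 0 (via fail)
pos 33 'c': at 1
pos 34 'c': at 1 (via fail)
pos 35 'a': at 2
pos 36 'c': at 3
pos 37 'a': at 4
pos 38 'a': at 5
pos 39 'c': at 6  ** P0@[34:39]
pos 40 'c': at 1 (via fail)
pos 41 'a': at 2
pos 42 'c': at 3
pos 43 'a': at 4
pos 44 'a': at 5
pos 45 'c': at 6  ** P0@[40:45]
pos 46 'a': at 2 (via fail)
pos 47 'a': at 8 (via fail)
pos 48 'a': at 9
pos 49 'a': at 10
pos 50 'c': at 11
pos 51 'c': at 12  ** P1@[46:51]
pos 52 'a': at 2 (via fail)
pos 53 'a': at 8 (via fail)
pos 54 'a': at 9
pos 55 'a': at 10
pos 56 'c': at 11
pos 57 'c': at 12  ** P1@[52:57]
pos 58 'c': at 1 (via fail)
pos 59 'a': at 2
pos 60 'c': at 3
pos 61 'a': at 4
pos 62 'a': at 5
pos 63 'c': at 6  ** P0@[58:63]
pos 64 'c': at 1 (via fail)
pos 65 'a': at 2

All matches (sorted): [[5,1],[12,1],[20,0],[31,1],[39,0],[45,0],[51,1],[57,1],[63,0]]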